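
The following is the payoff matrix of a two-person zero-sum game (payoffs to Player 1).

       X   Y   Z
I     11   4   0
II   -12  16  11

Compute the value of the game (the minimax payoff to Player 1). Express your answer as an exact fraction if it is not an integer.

Row minima: I → 0, II → -12; maximin = 0.
Column maxima: X → 11, Y → 16, Z → 11; minimax = 11.
0 ≠ 11, so there is no saddle point; optimal play is mixed.
Y is strictly dominated by Z (it gives Player 1 strictly more in every row), so Player 2 never plays it.
On the remaining 2×2 (I, II vs X, Z):
Let Player 1 play I with probability p. Expected payoff against X: 11p + (-12)(1−p) = 23p − 12; against Z: 0p + 11(1−p) = −11p + 11.
Setting these equal: 23p − 12 = −11p + 11 ⇒ 34p = 23 ⇒ p = 23/34, and the value is (23)·(23/34) − 12 = 121/34.
For Player 2: with q = P(X), equating I's and II's payoffs gives 11q = −23q + 11 ⇒ q = 11/34.

121/34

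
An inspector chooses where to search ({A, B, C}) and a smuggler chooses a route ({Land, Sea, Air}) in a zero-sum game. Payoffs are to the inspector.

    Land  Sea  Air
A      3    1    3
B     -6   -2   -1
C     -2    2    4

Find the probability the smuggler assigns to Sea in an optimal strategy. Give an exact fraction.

5/6

Row minima: A → 1, B → -6, C → -2; maximin = 1.
Column maxima: Land → 3, Sea → 2, Air → 4; minimax = 2.
1 ≠ 2, so there is no saddle point; optimal play is mixed.
B is strictly dominated by A, so the inspector never plays it.
Air is strictly dominated by Sea (it gives the inspector strictly more in every row), so the smuggler never plays it.
On the remaining 2×2 (A, C vs Land, Sea):
Let the inspector play A with probability p. Expected payoff against Land: 3p + (-2)(1−p) = 5p − 2; against Sea: 1p + 2(1−p) = −p + 2.
Setting these equal: 5p − 2 = −p + 2 ⇒ 6p = 4 ⇒ p = 2/3, and the value is (5)·(2/3) − 2 = 4/3.
For the smuggler: with q = P(Land), equating A's and C's payoffs gives 2q + 1 = −4q + 2 ⇒ q = 1/6.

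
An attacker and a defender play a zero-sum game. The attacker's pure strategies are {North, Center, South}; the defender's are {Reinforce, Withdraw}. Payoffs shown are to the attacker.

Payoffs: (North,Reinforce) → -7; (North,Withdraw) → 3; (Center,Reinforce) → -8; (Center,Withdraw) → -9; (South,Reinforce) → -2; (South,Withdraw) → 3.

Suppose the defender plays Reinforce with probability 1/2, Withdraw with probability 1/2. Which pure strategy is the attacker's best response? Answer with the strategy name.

Expected payoff of North: (1/2)·(-7) + (1/2)·3 = -2.
Expected payoff of Center: (1/2)·(-8) + (1/2)·(-9) = -17/2.
Expected payoff of South: (1/2)·(-2) + (1/2)·3 = 1/2.
The largest is 1/2, so the attacker's best response is South.

South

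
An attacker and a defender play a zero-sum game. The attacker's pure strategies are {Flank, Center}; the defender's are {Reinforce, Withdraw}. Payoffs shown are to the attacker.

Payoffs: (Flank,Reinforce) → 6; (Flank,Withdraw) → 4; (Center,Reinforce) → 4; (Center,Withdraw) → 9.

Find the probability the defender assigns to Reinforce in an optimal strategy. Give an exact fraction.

5/7

Row minima: Flank → 4, Center → 4; maximin = 4.
Column maxima: Reinforce → 6, Withdraw → 9; minimax = 6.
4 ≠ 6, so there is no saddle point; optimal play is mixed.
Let the attacker play Flank with probability p. Expected payoff against Reinforce: 6p + 4(1−p) = 2p + 4; against Withdraw: 4p + 9(1−p) = −5p + 9.
Setting these equal: 2p + 4 = −5p + 9 ⇒ 7p = 5 ⇒ p = 5/7, and the value is (2)·(5/7) + 4 = 38/7.
For the defender: with q = P(Reinforce), equating Flank's and Center's payoffs gives 2q + 4 = −5q + 9 ⇒ q = 5/7.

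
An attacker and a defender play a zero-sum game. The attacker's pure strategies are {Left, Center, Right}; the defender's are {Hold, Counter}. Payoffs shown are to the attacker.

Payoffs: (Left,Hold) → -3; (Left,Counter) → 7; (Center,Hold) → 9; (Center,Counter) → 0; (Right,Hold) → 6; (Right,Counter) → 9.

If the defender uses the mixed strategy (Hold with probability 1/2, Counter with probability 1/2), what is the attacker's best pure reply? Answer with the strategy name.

Expected payoff of Left: (1/2)·(-3) + (1/2)·7 = 2.
Expected payoff of Center: (1/2)·9 + (1/2)·0 = 9/2.
Expected payoff of Right: (1/2)·6 + (1/2)·9 = 15/2.
The largest is 15/2, so the attacker's best response is Right.

Right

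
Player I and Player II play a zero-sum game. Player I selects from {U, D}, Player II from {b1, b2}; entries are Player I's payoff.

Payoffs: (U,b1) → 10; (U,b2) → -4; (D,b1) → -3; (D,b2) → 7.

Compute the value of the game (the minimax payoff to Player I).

Row minima: U → -4, D → -3; maximin = -3.
Column maxima: b1 → 10, b2 → 7; minimax = 7.
-3 ≠ 7, so there is no saddle point; optimal play is mixed.
Let Player I play U with probability p. Expected payoff against b1: 10p + (-3)(1−p) = 13p − 3; against b2: (-4)p + 7(1−p) = −11p + 7.
Setting these equal: 13p − 3 = −11p + 7 ⇒ 24p = 10 ⇒ p = 5/12, and the value is (13)·(5/12) − 3 = 29/12.
For Player II: with q = P(b1), equating U's and D's payoffs gives 14q − 4 = −10q + 7 ⇒ q = 11/24.

29/12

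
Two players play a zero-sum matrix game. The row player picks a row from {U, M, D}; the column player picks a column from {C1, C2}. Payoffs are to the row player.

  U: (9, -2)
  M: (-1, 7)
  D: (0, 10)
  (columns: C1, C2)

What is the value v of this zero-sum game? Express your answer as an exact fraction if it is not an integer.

Row minima: U → -2, M → -1, D → 0; maximin = 0.
Column maxima: C1 → 9, C2 → 10; minimax = 9.
0 ≠ 9, so there is no saddle point; optimal play is mixed.
M is strictly dominated by D, so the row player never plays it.
On the remaining 2×2 (U, D vs C1, C2):
Let the row player play U with probability p. Expected payoff against C1: 9p + 0(1−p) = 9p; against C2: (-2)p + 10(1−p) = −12p + 10.
Setting these equal: 9p = −12p + 10 ⇒ 21p = 10 ⇒ p = 10/21, and the value is (9)·(10/21) = 30/7.
For the column player: with q = P(C1), equating U's and D's payoffs gives 11q − 2 = −10q + 10 ⇒ q = 4/7.

30/7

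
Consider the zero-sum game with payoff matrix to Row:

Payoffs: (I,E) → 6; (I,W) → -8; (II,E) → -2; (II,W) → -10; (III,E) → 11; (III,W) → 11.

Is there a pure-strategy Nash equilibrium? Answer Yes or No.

Row minima: I → -8, II → -10, III → 11; maximin = 11.
Column maxima: E → 11, W → 11; minimax = 11.
maximin = minimax = 11, so a saddle point exists.

Yes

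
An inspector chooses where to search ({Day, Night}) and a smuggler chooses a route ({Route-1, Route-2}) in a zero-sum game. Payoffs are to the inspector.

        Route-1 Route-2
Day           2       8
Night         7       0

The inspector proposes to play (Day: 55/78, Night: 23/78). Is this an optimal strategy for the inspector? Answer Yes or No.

No

Against Route-1 this mix gives (55/78)·2 + (23/78)·7 = 271/78.
Against Route-2 this mix gives (55/78)·8 + (23/78)·0 = 220/39.
The smuggler will play Route-1, holding the inspector to 271/78. Shifting weight toward the row that does better against Route-1 would raise this floor (the equalizing mix achieves 56/13 against both Route-1 and Route-2), so the proposed strategy is not optimal.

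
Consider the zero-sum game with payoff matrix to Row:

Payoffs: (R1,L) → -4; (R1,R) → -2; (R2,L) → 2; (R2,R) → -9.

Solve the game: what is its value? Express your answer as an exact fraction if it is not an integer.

-40/13

Row minima: R1 → -4, R2 → -9; maximin = -4.
Column maxima: L → 2, R → -2; minimax = -2.
-4 ≠ -2, so there is no saddle point; optimal play is mixed.
Let Row play R1 with probability p. Expected payoff against L: (-4)p + 2(1−p) = −6p + 2; against R: (-2)p + (-9)(1−p) = 7p − 9.
Setting these equal: −6p + 2 = 7p − 9 ⇒ −13p = -11 ⇒ p = 11/13, and the value is (-6)·(11/13) + 2 = -40/13.
For Column: with q = P(L), equating R1's and R2's payoffs gives −2q − 2 = 11q − 9 ⇒ q = 7/13.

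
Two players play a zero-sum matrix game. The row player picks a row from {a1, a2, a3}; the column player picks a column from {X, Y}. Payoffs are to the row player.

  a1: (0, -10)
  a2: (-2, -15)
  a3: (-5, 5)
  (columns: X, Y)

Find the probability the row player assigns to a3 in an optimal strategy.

Row minima: a1 → -10, a2 → -15, a3 → -5; maximin = -5.
Column maxima: X → 0, Y → 5; minimax = 0.
-5 ≠ 0, so there is no saddle point; optimal play is mixed.
a2 is strictly dominated by a1, so the row player never plays it.
On the remaining 2×2 (a1, a3 vs X, Y):
Let the row player play a1 with probability p. Expected payoff against X: 0p + (-5)(1−p) = 5p − 5; against Y: (-10)p + 5(1−p) = −15p + 5.
Setting these equal: 5p − 5 = −15p + 5 ⇒ 20p = 10 ⇒ p = 1/2, and the value is (5)·(1/2) − 5 = -5/2.
For the column player: with q = P(X), equating a1's and a3's payoffs gives 10q − 10 = −10q + 5 ⇒ q = 3/4.

1/2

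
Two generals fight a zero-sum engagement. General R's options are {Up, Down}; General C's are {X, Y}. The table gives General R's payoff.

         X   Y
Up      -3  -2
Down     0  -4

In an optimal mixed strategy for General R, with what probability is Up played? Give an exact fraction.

4/5

Row minima: Up → -3, Down → -4; maximin = -3.
Column maxima: X → 0, Y → -2; minimax = -2.
-3 ≠ -2, so there is no saddle point; optimal play is mixed.
Let General R play Up with probability p. Expected payoff against X: (-3)p + 0(1−p) = −3p; against Y: (-2)p + (-4)(1−p) = 2p − 4.
Setting these equal: −3p = 2p − 4 ⇒ −5p = -4 ⇒ p = 4/5, and the value is (-3)·(4/5) = -12/5.
For General C: with q = P(X), equating Up's and Down's payoffs gives −q − 2 = 4q − 4 ⇒ q = 2/5.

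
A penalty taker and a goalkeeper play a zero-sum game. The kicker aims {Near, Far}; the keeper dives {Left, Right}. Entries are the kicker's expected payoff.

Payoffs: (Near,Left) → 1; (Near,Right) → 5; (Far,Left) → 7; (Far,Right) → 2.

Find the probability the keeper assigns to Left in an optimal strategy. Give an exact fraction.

1/3

Row minima: Near → 1, Far → 2; maximin = 2.
Column maxima: Left → 7, Right → 5; minimax = 5.
2 ≠ 5, so there is no saddle point; optimal play is mixed.
Let the kicker play Near with probability p. Expected payoff against Left: 1p + 7(1−p) = −6p + 7; against Right: 5p + 2(1−p) = 3p + 2.
Setting these equal: −6p + 7 = 3p + 2 ⇒ −9p = -5 ⇒ p = 5/9, and the value is (-6)·(5/9) + 7 = 11/3.
For the keeper: with q = P(Left), equating Near's and Far's payoffs gives −4q + 5 = 5q + 2 ⇒ q = 1/3.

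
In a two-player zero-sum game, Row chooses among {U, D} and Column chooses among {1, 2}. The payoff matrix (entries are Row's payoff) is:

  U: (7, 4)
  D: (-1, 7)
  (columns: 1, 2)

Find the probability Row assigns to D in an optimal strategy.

3/11

Row minima: U → 4, D → -1; maximin = 4.
Column maxima: 1 → 7, 2 → 7; minimax = 7.
4 ≠ 7, so there is no saddle point; optimal play is mixed.
Let Row play U with probability p. Expected payoff against 1: 7p + (-1)(1−p) = 8p − 1; against 2: 4p + 7(1−p) = −3p + 7.
Setting these equal: 8p − 1 = −3p + 7 ⇒ 11p = 8 ⇒ p = 8/11, and the value is (8)·(8/11) − 1 = 53/11.
For Column: with q = P(1), equating U's and D's payoffs gives 3q + 4 = −8q + 7 ⇒ q = 3/11.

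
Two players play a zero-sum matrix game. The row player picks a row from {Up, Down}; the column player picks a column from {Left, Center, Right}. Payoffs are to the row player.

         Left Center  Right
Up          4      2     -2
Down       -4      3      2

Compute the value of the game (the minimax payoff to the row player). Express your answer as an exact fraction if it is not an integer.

Row minima: Up → -2, Down → -4; maximin = -2.
Column maxima: Left → 4, Center → 3, Right → 2; minimax = 2.
-2 ≠ 2, so there is no saddle point; optimal play is mixed.
Center is strictly dominated by Right (it gives the row player strictly more in every row), so the column player never plays it.
On the remaining 2×2 (Up, Down vs Left, Right):
Let the row player play Up with probability p. Expected payoff against Left: 4p + (-4)(1−p) = 8p − 4; against Right: (-2)p + 2(1−p) = −4p + 2.
Setting these equal: 8p − 4 = −4p + 2 ⇒ 12p = 6 ⇒ p = 1/2, and the value is (8)·(1/2) − 4 = 0.
For the column player: with q = P(Left), equating Up's and Down's payoffs gives 6q − 2 = −6q + 2 ⇒ q = 1/3.

0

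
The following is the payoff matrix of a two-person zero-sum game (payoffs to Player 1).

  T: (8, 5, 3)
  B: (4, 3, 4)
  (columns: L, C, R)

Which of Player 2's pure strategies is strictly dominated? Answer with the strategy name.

L

C holds Player 1's payoff strictly below L in every row: 5 < 8, 3 < 4.
So L is strictly dominated for Player 2.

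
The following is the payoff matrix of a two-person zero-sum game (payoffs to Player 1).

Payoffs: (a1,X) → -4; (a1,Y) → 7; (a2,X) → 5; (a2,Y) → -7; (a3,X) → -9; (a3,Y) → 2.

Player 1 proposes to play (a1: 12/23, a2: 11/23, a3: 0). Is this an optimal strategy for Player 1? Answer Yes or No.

Against X this mix gives (12/23)·(-4) + (11/23)·5 = 7/23.
Against Y this mix gives (12/23)·7 + (11/23)·(-7) = 7/23.
All of Player 2's active replies (X, Y) yield 7/23, and no column does worse for Player 1. The mix makes Player 2 indifferent and guarantees 7/23, so it is optimal.

Yes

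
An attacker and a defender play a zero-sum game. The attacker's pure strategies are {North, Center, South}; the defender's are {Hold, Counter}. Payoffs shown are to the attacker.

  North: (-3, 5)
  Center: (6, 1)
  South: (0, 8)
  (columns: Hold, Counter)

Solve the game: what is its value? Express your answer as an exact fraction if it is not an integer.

48/13

Row minima: North → -3, Center → 1, South → 0; maximin = 1.
Column maxima: Hold → 6, Counter → 8; minimax = 6.
1 ≠ 6, so there is no saddle point; optimal play is mixed.
North is strictly dominated by South, so the attacker never plays it.
On the remaining 2×2 (Center, South vs Hold, Counter):
Let the attacker play Center with probability p. Expected payoff against Hold: 6p + 0(1−p) = 6p; against Counter: 1p + 8(1−p) = −7p + 8.
Setting these equal: 6p = −7p + 8 ⇒ 13p = 8 ⇒ p = 8/13, and the value is (6)·(8/13) = 48/13.
For the defender: with q = P(Hold), equating Center's and South's payoffs gives 5q + 1 = −8q + 8 ⇒ q = 7/13.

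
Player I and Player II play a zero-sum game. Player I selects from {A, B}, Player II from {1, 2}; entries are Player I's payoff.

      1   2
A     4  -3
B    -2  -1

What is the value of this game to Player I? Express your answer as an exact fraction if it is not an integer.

-5/4

Row minima: A → -3, B → -2; maximin = -2.
Column maxima: 1 → 4, 2 → -1; minimax = -1.
-2 ≠ -1, so there is no saddle point; optimal play is mixed.
Let Player I play A with probability p. Expected payoff against 1: 4p + (-2)(1−p) = 6p − 2; against 2: (-3)p + (-1)(1−p) = −2p − 1.
Setting these equal: 6p − 2 = −2p − 1 ⇒ 8p = 1 ⇒ p = 1/8, and the value is (6)·(1/8) − 2 = -5/4.
For Player II: with q = P(1), equating A's and B's payoffs gives 7q − 3 = −q − 1 ⇒ q = 1/4.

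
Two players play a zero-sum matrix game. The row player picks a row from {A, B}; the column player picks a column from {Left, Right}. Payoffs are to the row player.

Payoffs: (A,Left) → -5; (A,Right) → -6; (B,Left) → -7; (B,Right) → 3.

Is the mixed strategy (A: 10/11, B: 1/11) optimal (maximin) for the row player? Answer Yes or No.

Against Left this mix gives (10/11)·(-5) + (1/11)·(-7) = -57/11.
Against Right this mix gives (10/11)·(-6) + (1/11)·3 = -57/11.
All of the column player's active replies (Left, Right) yield -57/11, and no column does worse for the row player. The mix makes the column player indifferent and guarantees -57/11, so it is optimal.

Yes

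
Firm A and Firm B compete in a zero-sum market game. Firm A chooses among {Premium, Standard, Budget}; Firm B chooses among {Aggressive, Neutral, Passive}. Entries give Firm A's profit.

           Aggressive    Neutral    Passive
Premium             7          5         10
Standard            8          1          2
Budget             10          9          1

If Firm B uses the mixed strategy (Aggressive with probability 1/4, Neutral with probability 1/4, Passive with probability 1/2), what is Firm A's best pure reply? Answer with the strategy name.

Expected payoff of Premium: (1/4)·7 + (1/4)·5 + (1/2)·10 = 8.
Expected payoff of Standard: (1/4)·8 + (1/4)·1 + (1/2)·2 = 13/4.
Expected payoff of Budget: (1/4)·10 + (1/4)·9 + (1/2)·1 = 21/4.
The largest is 8, so Firm A's best response is Premium.

Premium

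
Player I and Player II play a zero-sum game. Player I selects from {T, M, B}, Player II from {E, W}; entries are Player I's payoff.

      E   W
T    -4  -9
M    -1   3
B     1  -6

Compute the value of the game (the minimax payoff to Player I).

-3/11

Row minima: T → -9, M → -1, B → -6; maximin = -1.
Column maxima: E → 1, W → 3; minimax = 1.
-1 ≠ 1, so there is no saddle point; optimal play is mixed.
T is strictly dominated by M, so Player I never plays it.
On the remaining 2×2 (M, B vs E, W):
Let Player I play M with probability p. Expected payoff against E: (-1)p + 1(1−p) = −2p + 1; against W: 3p + (-6)(1−p) = 9p − 6.
Setting these equal: −2p + 1 = 9p − 6 ⇒ −11p = -7 ⇒ p = 7/11, and the value is (-2)·(7/11) + 1 = -3/11.
For Player II: with q = P(E), equating M's and B's payoffs gives −4q + 3 = 7q − 6 ⇒ q = 9/11.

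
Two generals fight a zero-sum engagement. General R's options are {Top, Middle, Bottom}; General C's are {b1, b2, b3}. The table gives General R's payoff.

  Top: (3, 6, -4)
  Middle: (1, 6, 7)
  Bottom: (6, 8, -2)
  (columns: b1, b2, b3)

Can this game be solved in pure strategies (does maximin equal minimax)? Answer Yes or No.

No

Row minima: Top → -4, Middle → 1, Bottom → -2; maximin = 1.
Column maxima: b1 → 6, b2 → 8, b3 → 7; minimax = 6.
1 ≠ 6, so no pure-strategy equilibrium exists.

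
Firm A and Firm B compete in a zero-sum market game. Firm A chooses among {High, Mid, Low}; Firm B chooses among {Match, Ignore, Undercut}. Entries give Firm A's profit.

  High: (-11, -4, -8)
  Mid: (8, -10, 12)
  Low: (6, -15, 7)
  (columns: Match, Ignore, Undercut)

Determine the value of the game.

-142/25

Row minima: High → -11, Mid → -10, Low → -15; maximin = -10.
Column maxima: Match → 8, Ignore → -4, Undercut → 12; minimax = -4.
-10 ≠ -4, so there is no saddle point; optimal play is mixed.
Low is strictly dominated by Mid, so Firm A never plays it.
Undercut is strictly dominated by Match (it gives Firm A strictly more in every row), so Firm B never plays it.
On the remaining 2×2 (High, Mid vs Match, Ignore):
Let Firm A play High with probability p. Expected payoff against Match: (-11)p + 8(1−p) = −19p + 8; against Ignore: (-4)p + (-10)(1−p) = 6p − 10.
Setting these equal: −19p + 8 = 6p − 10 ⇒ −25p = -18 ⇒ p = 18/25, and the value is (-19)·(18/25) + 8 = -142/25.
For Firm B: with q = P(Match), equating High's and Mid's payoffs gives −7q − 4 = 18q − 10 ⇒ q = 6/25.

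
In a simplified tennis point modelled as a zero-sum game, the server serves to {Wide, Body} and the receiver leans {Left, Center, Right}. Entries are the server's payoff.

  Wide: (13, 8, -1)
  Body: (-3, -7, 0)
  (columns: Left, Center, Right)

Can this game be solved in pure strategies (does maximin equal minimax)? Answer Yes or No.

Row minima: Wide → -1, Body → -7; maximin = -1.
Column maxima: Left → 13, Center → 8, Right → 0; minimax = 0.
-1 ≠ 0, so no pure-strategy equilibrium exists.

No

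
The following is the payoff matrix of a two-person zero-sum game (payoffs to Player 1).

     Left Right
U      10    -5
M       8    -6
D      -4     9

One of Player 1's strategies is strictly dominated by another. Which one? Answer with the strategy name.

U gives a strictly higher payoff than M against every column: 10 > 8, -5 > -6.
So M is strictly dominated and Player 1 never plays it.

M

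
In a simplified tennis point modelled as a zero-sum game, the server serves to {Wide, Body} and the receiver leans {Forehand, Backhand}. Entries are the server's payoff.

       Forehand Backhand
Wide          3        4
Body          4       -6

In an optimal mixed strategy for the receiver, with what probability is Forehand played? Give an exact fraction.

Row minima: Wide → 3, Body → -6; maximin = 3.
Column maxima: Forehand → 4, Backhand → 4; minimax = 4.
3 ≠ 4, so there is no saddle point; optimal play is mixed.
Let the server play Wide with probability p. Expected payoff against Forehand: 3p + 4(1−p) = −p + 4; against Backhand: 4p + (-6)(1−p) = 10p − 6.
Setting these equal: −p + 4 = 10p − 6 ⇒ −11p = -10 ⇒ p = 10/11, and the value is (-1)·(10/11) + 4 = 34/11.
For the receiver: with q = P(Forehand), equating Wide's and Body's payoffs gives −q + 4 = 10q − 6 ⇒ q = 10/11.

10/11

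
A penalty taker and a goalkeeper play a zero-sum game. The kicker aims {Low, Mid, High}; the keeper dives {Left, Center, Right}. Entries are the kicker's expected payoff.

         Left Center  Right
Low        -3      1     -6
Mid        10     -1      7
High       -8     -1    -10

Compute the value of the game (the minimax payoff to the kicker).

1/15

Row minima: Low → -6, Mid → -1, High → -10; maximin = -1.
Column maxima: Left → 10, Center → 1, Right → 7; minimax = 1.
-1 ≠ 1, so there is no saddle point; optimal play is mixed.
High is strictly dominated by Low, so the kicker never plays it.
Left is strictly dominated by Right (it gives the kicker strictly more in every row), so the keeper never plays it.
On the remaining 2×2 (Low, Mid vs Center, Right):
Let the kicker play Low with probability p. Expected payoff against Center: 1p + (-1)(1−p) = 2p − 1; against Right: (-6)p + 7(1−p) = −13p + 7.
Setting these equal: 2p − 1 = −13p + 7 ⇒ 15p = 8 ⇒ p = 8/15, and the value is (2)·(8/15) − 1 = 1/15.
For the keeper: with q = P(Center), equating Low's and Mid's payoffs gives 7q − 6 = −8q + 7 ⇒ q = 13/15.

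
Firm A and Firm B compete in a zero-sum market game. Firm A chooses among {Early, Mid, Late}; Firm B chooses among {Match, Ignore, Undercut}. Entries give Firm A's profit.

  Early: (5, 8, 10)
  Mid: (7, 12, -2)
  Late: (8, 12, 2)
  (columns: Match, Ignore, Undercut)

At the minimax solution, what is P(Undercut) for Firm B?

3/11

Row minima: Early → 5, Mid → -2, Late → 2; maximin = 5.
Column maxima: Match → 8, Ignore → 12, Undercut → 10; minimax = 8.
5 ≠ 8, so there is no saddle point; optimal play is mixed.
Ignore is strictly dominated by Match (it gives Firm A strictly more in every row), so Firm B never plays it.
With Ignore eliminated, Mid is strictly dominated by Late (Late gives Firm A strictly more in every remaining column), so Firm A never plays it.
On the remaining 2×2 (Early, Late vs Match, Undercut):
Let Firm A play Early with probability p. Expected payoff against Match: 5p + 8(1−p) = −3p + 8; against Undercut: 10p + 2(1−p) = 8p + 2.
Setting these equal: −3p + 8 = 8p + 2 ⇒ −11p = -6 ⇒ p = 6/11, and the value is (-3)·(6/11) + 8 = 70/11.
For Firm B: with q = P(Match), equating Early's and Late's payoffs gives −5q + 10 = 6q + 2 ⇒ q = 8/11.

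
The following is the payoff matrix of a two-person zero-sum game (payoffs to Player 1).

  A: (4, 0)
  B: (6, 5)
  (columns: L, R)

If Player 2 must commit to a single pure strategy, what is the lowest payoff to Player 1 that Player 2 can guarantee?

5

Column maxima: L → 6, R → 5.
The smallest of these is 5.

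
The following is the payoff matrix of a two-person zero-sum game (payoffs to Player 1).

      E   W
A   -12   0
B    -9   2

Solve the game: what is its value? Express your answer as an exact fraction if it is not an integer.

Row minima: A → -12, B → -9; maximin = -9.
Column maxima: E → -9, W → 2; minimax = -9.
Since maximin = minimax = -9, there is a saddle point and the value is -9.

-9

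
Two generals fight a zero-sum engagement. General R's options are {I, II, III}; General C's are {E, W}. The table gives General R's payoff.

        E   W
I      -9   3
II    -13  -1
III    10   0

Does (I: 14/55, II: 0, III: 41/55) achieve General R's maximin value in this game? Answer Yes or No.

No

Against E this mix gives (14/55)·(-9) + (41/55)·10 = 284/55.
Against W this mix gives (14/55)·3 + (41/55)·0 = 42/55.
General C will play W, holding General R to 42/55. Shifting weight toward the row that does better against W would raise this floor (the equalizing mix achieves 15/11 against both W and E), so the proposed strategy is not optimal.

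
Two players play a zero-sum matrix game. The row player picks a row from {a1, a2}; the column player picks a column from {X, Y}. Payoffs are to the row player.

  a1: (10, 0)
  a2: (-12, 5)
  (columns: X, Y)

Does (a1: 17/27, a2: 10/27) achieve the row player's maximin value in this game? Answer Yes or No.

Yes

Against X this mix gives (17/27)·10 + (10/27)·(-12) = 50/27.
Against Y this mix gives (17/27)·0 + (10/27)·5 = 50/27.
All of the column player's active replies (X, Y) yield 50/27, and no column does worse for the row player. The mix makes the column player indifferent and guarantees 50/27, so it is optimal.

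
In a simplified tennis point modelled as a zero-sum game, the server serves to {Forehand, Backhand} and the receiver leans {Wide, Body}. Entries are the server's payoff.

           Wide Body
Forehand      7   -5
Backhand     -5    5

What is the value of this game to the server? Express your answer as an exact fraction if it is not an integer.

Row minima: Forehand → -5, Backhand → -5; maximin = -5.
Column maxima: Wide → 7, Body → 5; minimax = 5.
-5 ≠ 5, so there is no saddle point; optimal play is mixed.
Let the server play Forehand with probability p. Expected payoff against Wide: 7p + (-5)(1−p) = 12p − 5; against Body: (-5)p + 5(1−p) = −10p + 5.
Setting these equal: 12p − 5 = −10p + 5 ⇒ 22p = 10 ⇒ p = 5/11, and the value is (12)·(5/11) − 5 = 5/11.
For the receiver: with q = P(Wide), equating Forehand's and Backhand's payoffs gives 12q − 5 = −10q + 5 ⇒ q = 5/11.

5/11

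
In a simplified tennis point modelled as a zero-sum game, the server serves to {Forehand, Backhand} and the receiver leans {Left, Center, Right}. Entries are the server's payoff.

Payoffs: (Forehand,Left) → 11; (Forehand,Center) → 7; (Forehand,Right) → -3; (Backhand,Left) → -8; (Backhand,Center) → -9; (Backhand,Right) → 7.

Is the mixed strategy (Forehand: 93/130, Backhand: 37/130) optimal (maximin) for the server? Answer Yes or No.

Against Left this mix gives (93/130)·11 + (37/130)·(-8) = 727/130.
Against Center this mix gives (93/130)·7 + (37/130)·(-9) = 159/65.
Against Right this mix gives (93/130)·(-3) + (37/130)·7 = -2/13.
The receiver will play Right, holding the server to -2/13. Shifting weight toward the row that does better against Right would raise this floor (the equalizing mix achieves 11/13 against both Right and Center), so the proposed strategy is not optimal.

No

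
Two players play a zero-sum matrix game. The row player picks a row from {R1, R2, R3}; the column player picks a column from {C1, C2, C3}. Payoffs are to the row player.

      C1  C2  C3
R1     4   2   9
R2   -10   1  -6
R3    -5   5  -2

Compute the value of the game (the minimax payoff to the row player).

Row minima: R1 → 2, R2 → -10, R3 → -5; maximin = 2.
Column maxima: C1 → 4, C2 → 5, C3 → 9; minimax = 4.
2 ≠ 4, so there is no saddle point; optimal play is mixed.
R2 is strictly dominated by R1, so the row player never plays it.
C3 is strictly dominated by C1 (it gives the row player strictly more in every row), so the column player never plays it.
On the remaining 2×2 (R1, R3 vs C1, C2):
Let the row player play R1 with probability p. Expected payoff against C1: 4p + (-5)(1−p) = 9p − 5; against C2: 2p + 5(1−p) = −3p + 5.
Setting these equal: 9p − 5 = −3p + 5 ⇒ 12p = 10 ⇒ p = 5/6, and the value is (9)·(5/6) − 5 = 5/2.
For the column player: with q = P(C1), equating R1's and R3's payoffs gives 2q + 2 = −10q + 5 ⇒ q = 1/4.

5/2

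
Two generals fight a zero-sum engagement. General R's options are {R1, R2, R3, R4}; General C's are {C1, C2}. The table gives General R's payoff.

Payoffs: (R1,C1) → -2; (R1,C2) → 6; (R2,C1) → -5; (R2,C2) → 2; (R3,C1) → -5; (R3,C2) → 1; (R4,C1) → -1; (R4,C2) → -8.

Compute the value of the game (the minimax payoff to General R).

Row minima: R1 → -2, R2 → -5, R3 → -5, R4 → -8; maximin = -2.
Column maxima: C1 → -1, C2 → 6; minimax = -1.
-2 ≠ -1, so there is no saddle point; optimal play is mixed.
R2 is strictly dominated by R1, so General R never plays it.
R3 is strictly dominated by R1, so General R never plays it.
On the remaining 2×2 (R1, R4 vs C1, C2):
Let General R play R1 with probability p. Expected payoff against C1: (-2)p + (-1)(1−p) = −p − 1; against C2: 6p + (-8)(1−p) = 14p − 8.
Setting these equal: −p − 1 = 14p − 8 ⇒ −15p = -7 ⇒ p = 7/15, and the value is (-1)·(7/15) − 1 = -22/15.
For General C: with q = P(C1), equating R1's and R4's payoffs gives −8q + 6 = 7q − 8 ⇒ q = 14/15.

-22/15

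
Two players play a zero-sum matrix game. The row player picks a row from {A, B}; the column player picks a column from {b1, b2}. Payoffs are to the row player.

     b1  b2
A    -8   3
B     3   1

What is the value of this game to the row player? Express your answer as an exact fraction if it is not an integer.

Row minima: A → -8, B → 1; maximin = 1.
Column maxima: b1 → 3, b2 → 3; minimax = 3.
1 ≠ 3, so there is no saddle point; optimal play is mixed.
Let the row player play A with probability p. Expected payoff against b1: (-8)p + 3(1−p) = −11p + 3; against b2: 3p + 1(1−p) = 2p + 1.
Setting these equal: −11p + 3 = 2p + 1 ⇒ −13p = -2 ⇒ p = 2/13, and the value is (-11)·(2/13) + 3 = 17/13.
For the column player: with q = P(b1), equating A's and B's payoffs gives −11q + 3 = 2q + 1 ⇒ q = 2/13.

17/13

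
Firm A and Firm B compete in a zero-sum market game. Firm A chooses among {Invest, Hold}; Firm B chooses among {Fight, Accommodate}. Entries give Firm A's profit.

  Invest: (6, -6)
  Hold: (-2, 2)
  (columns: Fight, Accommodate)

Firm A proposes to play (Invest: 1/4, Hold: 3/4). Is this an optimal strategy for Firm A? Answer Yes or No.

Yes

Against Fight this mix gives (1/4)·6 + (3/4)·(-2) = 0.
Against Accommodate this mix gives (1/4)·(-6) + (3/4)·2 = 0.
All of Firm B's active replies (Fight, Accommodate) yield 0, and no column does worse for Firm A. The mix makes Firm B indifferent and guarantees 0, so it is optimal.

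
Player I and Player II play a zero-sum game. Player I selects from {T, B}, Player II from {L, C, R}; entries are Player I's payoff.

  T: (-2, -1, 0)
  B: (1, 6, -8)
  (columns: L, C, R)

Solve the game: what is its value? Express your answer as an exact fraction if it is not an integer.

Row minima: T → -2, B → -8; maximin = -2.
Column maxima: L → 1, C → 6, R → 0; minimax = 0.
-2 ≠ 0, so there is no saddle point; optimal play is mixed.
C is strictly dominated by L (it gives Player I strictly more in every row), so Player II never plays it.
On the remaining 2×2 (T, B vs L, R):
Let Player I play T with probability p. Expected payoff against L: (-2)p + 1(1−p) = −3p + 1; against R: 0p + (-8)(1−p) = 8p − 8.
Setting these equal: −3p + 1 = 8p − 8 ⇒ −11p = -9 ⇒ p = 9/11, and the value is (-3)·(9/11) + 1 = -16/11.
For Player II: with q = P(L), equating T's and B's payoffs gives −2q = 9q − 8 ⇒ q = 8/11.

-16/11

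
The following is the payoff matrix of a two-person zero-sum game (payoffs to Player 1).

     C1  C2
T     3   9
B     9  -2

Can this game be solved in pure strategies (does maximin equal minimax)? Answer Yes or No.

Row minima: T → 3, B → -2; maximin = 3.
Column maxima: C1 → 9, C2 → 9; minimax = 9.
3 ≠ 9, so no pure-strategy equilibrium exists.

No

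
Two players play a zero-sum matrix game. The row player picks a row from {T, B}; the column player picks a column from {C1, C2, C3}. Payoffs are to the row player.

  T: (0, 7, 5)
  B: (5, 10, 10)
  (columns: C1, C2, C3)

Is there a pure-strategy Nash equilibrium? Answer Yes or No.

Yes

Row minima: T → 0, B → 5; maximin = 5.
Column maxima: C1 → 5, C2 → 10, C3 → 10; minimax = 5.
maximin = minimax = 5, so a saddle point exists.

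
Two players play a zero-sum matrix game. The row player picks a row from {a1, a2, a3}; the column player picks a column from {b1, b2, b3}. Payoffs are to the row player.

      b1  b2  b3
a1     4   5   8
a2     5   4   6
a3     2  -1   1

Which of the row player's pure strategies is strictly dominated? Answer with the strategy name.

a1 gives a strictly higher payoff than a3 against every column: 4 > 2, 5 > -1, 8 > 1.
So a3 is strictly dominated and the row player never plays it.

a3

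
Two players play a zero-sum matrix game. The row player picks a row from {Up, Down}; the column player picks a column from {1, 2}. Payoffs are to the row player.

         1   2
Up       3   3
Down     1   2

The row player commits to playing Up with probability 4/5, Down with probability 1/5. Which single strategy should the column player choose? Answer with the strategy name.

If the column player plays 1, the row player's expected payoff is (4/5)·3 + (1/5)·1 = 13/5.
If the column player plays 2, the row player's expected payoff is (4/5)·3 + (1/5)·2 = 14/5.
The column player minimizes the row player's payoff; the smallest is 13/5, so the best response is 1.

1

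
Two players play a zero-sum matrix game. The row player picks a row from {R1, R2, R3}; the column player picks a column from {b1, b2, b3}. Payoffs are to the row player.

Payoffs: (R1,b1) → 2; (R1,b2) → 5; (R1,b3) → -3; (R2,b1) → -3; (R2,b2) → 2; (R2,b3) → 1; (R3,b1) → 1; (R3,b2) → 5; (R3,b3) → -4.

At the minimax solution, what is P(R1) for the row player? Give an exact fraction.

4/9

Row minima: R1 → -3, R2 → -3, R3 → -4; maximin = -3.
Column maxima: b1 → 2, b2 → 5, b3 → 1; minimax = 1.
-3 ≠ 1, so there is no saddle point; optimal play is mixed.
b2 is strictly dominated by b1 (it gives the row player strictly more in every row), so the column player never plays it.
With b2 eliminated, R3 is strictly dominated by R1 (R1 gives the row player strictly more in every remaining column), so the row player never plays it.
On the remaining 2×2 (R1, R2 vs b1, b3):
Let the row player play R1 with probability p. Expected payoff against b1: 2p + (-3)(1−p) = 5p − 3; against b3: (-3)p + 1(1−p) = −4p + 1.
Setting these equal: 5p − 3 = −4p + 1 ⇒ 9p = 4 ⇒ p = 4/9, and the value is (5)·(4/9) − 3 = -7/9.
For the column player: with q = P(b1), equating R1's and R2's payoffs gives 5q − 3 = −4q + 1 ⇒ q = 4/9.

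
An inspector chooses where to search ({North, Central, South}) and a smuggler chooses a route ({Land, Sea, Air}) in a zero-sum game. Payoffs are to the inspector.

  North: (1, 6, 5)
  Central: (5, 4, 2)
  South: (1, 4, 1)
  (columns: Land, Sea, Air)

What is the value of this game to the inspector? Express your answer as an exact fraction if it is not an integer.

23/7

Row minima: North → 1, Central → 2, South → 1; maximin = 2.
Column maxima: Land → 5, Sea → 6, Air → 5; minimax = 5.
2 ≠ 5, so there is no saddle point; optimal play is mixed.
Sea is strictly dominated by Air (it gives the inspector strictly more in every row), so the smuggler never plays it.
With Sea eliminated, South is strictly dominated by Central (Central gives the inspector strictly more in every remaining column), so the inspector never plays it.
On the remaining 2×2 (North, Central vs Land, Air):
Let the inspector play North with probability p. Expected payoff against Land: 1p + 5(1−p) = −4p + 5; against Air: 5p + 2(1−p) = 3p + 2.
Setting these equal: −4p + 5 = 3p + 2 ⇒ −7p = -3 ⇒ p = 3/7, and the value is (-4)·(3/7) + 5 = 23/7.
For the smuggler: with q = P(Land), equating North's and Central's payoffs gives −4q + 5 = 3q + 2 ⇒ q = 3/7.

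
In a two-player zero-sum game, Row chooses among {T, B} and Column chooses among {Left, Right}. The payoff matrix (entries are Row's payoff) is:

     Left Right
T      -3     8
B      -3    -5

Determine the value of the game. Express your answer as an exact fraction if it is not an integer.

-3

Row minima: T → -3, B → -5; maximin = -3.
Column maxima: Left → -3, Right → 8; minimax = -3.
Since maximin = minimax = -3, there is a saddle point and the value is -3.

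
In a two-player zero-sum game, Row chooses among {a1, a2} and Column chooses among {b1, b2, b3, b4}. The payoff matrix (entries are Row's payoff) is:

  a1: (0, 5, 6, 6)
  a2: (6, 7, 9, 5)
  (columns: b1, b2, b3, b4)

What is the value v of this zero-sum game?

Row minima: a1 → 0, a2 → 5; maximin = 5.
Column maxima: b1 → 6, b2 → 7, b3 → 9, b4 → 6; minimax = 6.
5 ≠ 6, so there is no saddle point; optimal play is mixed.
b2 is strictly dominated by b1 (it gives Row strictly more in every row), so Column never plays it.
b3 is strictly dominated by b1 (it gives Row strictly more in every row), so Column never plays it.
On the remaining 2×2 (a1, a2 vs b1, b4):
Let Row play a1 with probability p. Expected payoff against b1: 0p + 6(1−p) = −6p + 6; against b4: 6p + 5(1−p) = p + 5.
Setting these equal: −6p + 6 = p + 5 ⇒ −7p = -1 ⇒ p = 1/7, and the value is (-6)·(1/7) + 6 = 36/7.
For Column: with q = P(b1), equating a1's and a2's payoffs gives −6q + 6 = q + 5 ⇒ q = 1/7.

36/7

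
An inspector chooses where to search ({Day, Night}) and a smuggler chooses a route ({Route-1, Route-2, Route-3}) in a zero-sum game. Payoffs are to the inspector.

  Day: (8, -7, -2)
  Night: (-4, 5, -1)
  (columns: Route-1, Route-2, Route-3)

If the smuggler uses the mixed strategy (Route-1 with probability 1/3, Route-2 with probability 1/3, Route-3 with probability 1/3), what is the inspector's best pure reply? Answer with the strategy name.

Expected payoff of Day: (1/3)·8 + (1/3)·(-7) + (1/3)·(-2) = -1/3.
Expected payoff of Night: (1/3)·(-4) + (1/3)·5 + (1/3)·(-1) = 0.
The largest is 0, so the inspector's best response is Night.

Night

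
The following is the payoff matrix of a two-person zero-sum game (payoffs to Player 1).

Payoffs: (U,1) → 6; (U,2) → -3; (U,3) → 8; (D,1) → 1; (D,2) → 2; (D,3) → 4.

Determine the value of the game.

Row minima: U → -3, D → 1; maximin = 1.
Column maxima: 1 → 6, 2 → 2, 3 → 8; minimax = 2.
1 ≠ 2, so there is no saddle point; optimal play is mixed.
3 is strictly dominated by 1 (it gives Player 1 strictly more in every row), so Player 2 never plays it.
On the remaining 2×2 (U, D vs 1, 2):
Let Player 1 play U with probability p. Expected payoff against 1: 6p + 1(1−p) = 5p + 1; against 2: (-3)p + 2(1−p) = −5p + 2.
Setting these equal: 5p + 1 = −5p + 2 ⇒ 10p = 1 ⇒ p = 1/10, and the value is (5)·(1/10) + 1 = 3/2.
For Player 2: with q = P(1), equating U's and D's payoffs gives 9q − 3 = −q + 2 ⇒ q = 1/2.

3/2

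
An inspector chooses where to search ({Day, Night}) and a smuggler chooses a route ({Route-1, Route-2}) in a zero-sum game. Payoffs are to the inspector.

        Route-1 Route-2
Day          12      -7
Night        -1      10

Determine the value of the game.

Row minima: Day → -7, Night → -1; maximin = -1.
Column maxima: Route-1 → 12, Route-2 → 10; minimax = 10.
-1 ≠ 10, so there is no saddle point; optimal play is mixed.
Let the inspector play Day with probability p. Expected payoff against Route-1: 12p + (-1)(1−p) = 13p − 1; against Route-2: (-7)p + 10(1−p) = −17p + 10.
Setting these equal: 13p − 1 = −17p + 10 ⇒ 30p = 11 ⇒ p = 11/30, and the value is (13)·(11/30) − 1 = 113/30.
For the smuggler: with q = P(Route-1), equating Day's and Night's payoffs gives 19q − 7 = −11q + 10 ⇒ q = 17/30.

113/30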